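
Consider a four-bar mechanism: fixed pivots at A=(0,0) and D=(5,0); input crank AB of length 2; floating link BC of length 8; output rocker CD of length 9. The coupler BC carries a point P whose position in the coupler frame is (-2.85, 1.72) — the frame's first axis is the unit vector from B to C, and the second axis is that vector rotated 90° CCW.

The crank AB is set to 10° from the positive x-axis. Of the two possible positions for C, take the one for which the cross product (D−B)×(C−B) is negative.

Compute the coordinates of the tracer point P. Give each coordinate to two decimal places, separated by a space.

A=(0,0), D=(5.00,0)
B = A + 2.00·(cos10°, sin10°) = (1.9696, 0.3473)
|BD| = 3.0502
circle(B,8.00) ∩ circle(D,9.00): a=-1.2616, h=7.8999
  candidates: C₊=(1.6157,8.3395) cross=24.096; C₋=(-0.1832,-7.3576) cross=-24.096
  mode - wants cross < 0 → take C=(-0.1832,-7.3576) (cross=-24.096)
ex = (C−B)/|BC| = (-0.2691,-0.9631); ey = (0.9631,-0.2691)
P = B + -2.85·ex + 1.72·ey = (4.3931,2.6293)

4.39 2.63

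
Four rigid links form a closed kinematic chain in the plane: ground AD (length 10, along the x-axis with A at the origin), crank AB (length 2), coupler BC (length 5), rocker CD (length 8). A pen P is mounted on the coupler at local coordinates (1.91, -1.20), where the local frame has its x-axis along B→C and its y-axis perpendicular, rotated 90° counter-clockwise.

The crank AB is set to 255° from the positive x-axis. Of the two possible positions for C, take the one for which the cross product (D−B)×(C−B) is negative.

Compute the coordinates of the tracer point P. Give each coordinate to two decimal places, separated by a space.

0.37 -4.01

A=(0,0), D=(10.00,0)
B = A + 2.00·(cos255°, sin255°) = (-0.5176, -1.9319)
|BD| = 10.6936
circle(B,5.00) ∩ circle(D,8.00): a=3.5233, h=3.5478
  candidates: C₊=(2.3067,2.1940) cross=37.938; C₋=(3.5886,-4.7847) cross=-37.938
  mode - wants cross < 0 → take C=(3.5886,-4.7847) (cross=-37.938)
ex = (C−B)/|BC| = (0.8212,-0.5706); ey = (0.5706,0.8212)
P = B + 1.91·ex + -1.20·ey = (0.3662,-4.0071)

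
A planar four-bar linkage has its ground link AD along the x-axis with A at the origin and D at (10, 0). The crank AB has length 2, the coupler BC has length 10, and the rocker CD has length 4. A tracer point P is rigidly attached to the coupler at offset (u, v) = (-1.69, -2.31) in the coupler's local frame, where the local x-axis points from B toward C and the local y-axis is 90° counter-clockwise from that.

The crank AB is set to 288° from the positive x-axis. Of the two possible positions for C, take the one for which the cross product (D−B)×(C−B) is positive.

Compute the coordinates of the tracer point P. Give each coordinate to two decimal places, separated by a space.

0.55 -4.76

A=(0,0), D=(10.00,0)
B = A + 2.00·(cos288°, sin288°) = (0.6180, -1.9021)
|BD| = 9.5728
circle(B,10.00) ∩ circle(D,4.00): a=9.1738, h=3.9800
  candidates: C₊=(8.8181,3.8214) cross=38.100; C₋=(10.3998,-3.9800) cross=-38.100
  mode + wants cross > 0 → take C=(8.8181,3.8214) (cross=38.100)
ex = (C−B)/|BC| = (0.8200,0.5724); ey = (-0.5724,0.8200)
P = B + -1.69·ex + -2.31·ey = (0.5544,-4.7636)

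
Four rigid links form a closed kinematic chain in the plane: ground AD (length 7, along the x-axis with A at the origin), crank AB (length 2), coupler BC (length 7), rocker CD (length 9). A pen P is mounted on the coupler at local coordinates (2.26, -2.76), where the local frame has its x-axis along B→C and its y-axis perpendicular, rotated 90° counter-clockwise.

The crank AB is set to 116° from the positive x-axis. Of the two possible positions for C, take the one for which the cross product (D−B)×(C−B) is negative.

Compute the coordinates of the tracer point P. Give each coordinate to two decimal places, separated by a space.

-3.46 -0.66

A=(0,0), D=(7.00,0)
B = A + 2.00·(cos116°, sin116°) = (-0.8767, 1.7976)
|BD| = 8.0793
circle(B,7.00) ∩ circle(D,9.00): a=2.0592, h=6.6903
  candidates: C₊=(2.6194,7.8620) cross=54.052; C₋=(-0.3577,-5.1831) cross=-54.052
  mode - wants cross < 0 → take C=(-0.3577,-5.1831) (cross=-54.052)
ex = (C−B)/|BC| = (0.0742,-0.9972); ey = (0.9972,0.0742)
P = B + 2.26·ex + -2.76·ey = (-3.4616,-0.6609)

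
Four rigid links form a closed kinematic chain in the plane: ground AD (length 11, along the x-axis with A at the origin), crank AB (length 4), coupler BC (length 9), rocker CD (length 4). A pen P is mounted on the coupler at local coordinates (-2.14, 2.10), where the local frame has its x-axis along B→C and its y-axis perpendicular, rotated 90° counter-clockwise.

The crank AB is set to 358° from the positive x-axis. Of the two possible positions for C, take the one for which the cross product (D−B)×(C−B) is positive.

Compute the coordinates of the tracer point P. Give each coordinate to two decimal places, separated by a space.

1.15 0.79

A=(0,0), D=(11.00,0)
B = A + 4.00·(cos358°, sin358°) = (3.9976, -0.1396)
|BD| = 7.0038
circle(B,9.00) ∩ circle(D,4.00): a=8.1422, h=3.8346
  candidates: C₊=(12.0617,3.8565) cross=26.857; C₋=(12.2146,-3.8111) cross=-26.857
  mode + wants cross > 0 → take C=(12.0617,3.8565) (cross=26.857)
ex = (C−B)/|BC| = (0.8960,0.4440); ey = (-0.4440,0.8960)
P = B + -2.14·ex + 2.10·ey = (1.1477,0.7919)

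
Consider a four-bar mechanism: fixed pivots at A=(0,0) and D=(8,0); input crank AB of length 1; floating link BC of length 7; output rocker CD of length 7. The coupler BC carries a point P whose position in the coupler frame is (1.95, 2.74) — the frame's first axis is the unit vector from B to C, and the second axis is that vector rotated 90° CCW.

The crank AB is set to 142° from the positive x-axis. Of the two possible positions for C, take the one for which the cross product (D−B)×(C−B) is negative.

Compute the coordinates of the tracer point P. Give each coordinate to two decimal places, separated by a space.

A=(0,0), D=(8.00,0)
B = A + 1.00·(cos142°, sin142°) = (-0.7880, 0.6157)
|BD| = 8.8096
circle(B,7.00) ∩ circle(D,7.00): a=4.4048, h=5.4404
  candidates: C₊=(3.9862,5.7349) cross=47.927; C₋=(3.2258,-5.1193) cross=-47.927
  mode - wants cross < 0 → take C=(3.2258,-5.1193) (cross=-47.927)
ex = (C−B)/|BC| = (0.5734,-0.8193); ey = (0.8193,0.5734)
P = B + 1.95·ex + 2.74·ey = (2.5749,0.5892)

2.57 0.59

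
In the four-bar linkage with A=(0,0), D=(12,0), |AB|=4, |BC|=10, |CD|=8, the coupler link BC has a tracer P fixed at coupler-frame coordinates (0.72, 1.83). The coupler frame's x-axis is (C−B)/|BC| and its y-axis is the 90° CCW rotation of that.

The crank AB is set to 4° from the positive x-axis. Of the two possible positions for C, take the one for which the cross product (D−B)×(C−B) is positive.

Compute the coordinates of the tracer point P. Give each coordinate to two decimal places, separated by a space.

3.07 2.02

A=(0,0), D=(12.00,0)
B = A + 4.00·(cos4°, sin4°) = (3.9903, 0.2790)
|BD| = 8.0146
circle(B,10.00) ∩ circle(D,8.00): a=6.2532, h=7.8037
  candidates: C₊=(10.5113,7.8603) cross=62.543; C₋=(9.9680,-7.7376) cross=-62.543
  mode + wants cross > 0 → take C=(10.5113,7.8603) (cross=62.543)
ex = (C−B)/|BC| = (0.6521,0.7581); ey = (-0.7581,0.6521)
P = B + 0.72·ex + 1.83·ey = (3.0724,2.0182)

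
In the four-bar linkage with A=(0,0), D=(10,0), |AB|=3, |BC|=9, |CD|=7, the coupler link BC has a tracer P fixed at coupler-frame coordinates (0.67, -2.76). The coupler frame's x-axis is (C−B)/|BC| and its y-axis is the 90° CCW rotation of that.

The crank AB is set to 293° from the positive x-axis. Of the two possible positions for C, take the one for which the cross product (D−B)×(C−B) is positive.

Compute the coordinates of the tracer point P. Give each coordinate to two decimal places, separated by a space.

3.93 -3.44

A=(0,0), D=(10.00,0)
B = A + 3.00·(cos293°, sin293°) = (1.1722, -2.7615)
|BD| = 9.2497
circle(B,9.00) ∩ circle(D,7.00): a=6.3546, h=6.3733
  candidates: C₊=(5.3342,5.2183) cross=58.951; C₋=(9.1398,-6.9469) cross=-58.951
  mode + wants cross > 0 → take C=(5.3342,5.2183) (cross=58.951)
ex = (C−B)/|BC| = (0.4624,0.8866); ey = (-0.8866,0.4624)
P = B + 0.67·ex + -2.76·ey = (3.9292,-3.4438)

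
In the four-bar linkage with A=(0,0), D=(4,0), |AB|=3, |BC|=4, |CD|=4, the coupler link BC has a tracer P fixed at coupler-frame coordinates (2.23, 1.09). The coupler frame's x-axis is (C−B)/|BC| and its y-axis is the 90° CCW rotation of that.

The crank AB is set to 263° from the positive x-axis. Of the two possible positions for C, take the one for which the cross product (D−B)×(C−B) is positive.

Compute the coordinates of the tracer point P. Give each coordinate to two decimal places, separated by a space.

-1.17 -0.63

A=(0,0), D=(4.00,0)
B = A + 3.00·(cos263°, sin263°) = (-0.3656, -2.9776)
|BD| = 5.2844
circle(B,4.00) ∩ circle(D,4.00): a=2.6422, h=3.0031
  candidates: C₊=(0.1250,0.9922) cross=15.870; C₋=(3.5094,-3.9698) cross=-15.870
  mode + wants cross > 0 → take C=(0.1250,0.9922) (cross=15.870)
ex = (C−B)/|BC| = (0.1227,0.9924); ey = (-0.9924,0.1227)
P = B + 2.23·ex + 1.09·ey = (-1.1739,-0.6308)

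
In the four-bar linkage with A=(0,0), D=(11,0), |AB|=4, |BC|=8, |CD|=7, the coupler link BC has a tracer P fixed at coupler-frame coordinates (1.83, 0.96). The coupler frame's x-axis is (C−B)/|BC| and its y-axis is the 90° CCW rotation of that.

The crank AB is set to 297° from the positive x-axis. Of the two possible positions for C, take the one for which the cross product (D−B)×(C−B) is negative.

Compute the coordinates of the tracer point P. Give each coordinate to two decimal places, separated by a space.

3.88 -3.41

A=(0,0), D=(11.00,0)
B = A + 4.00·(cos297°, sin297°) = (1.8160, -3.5640)
|BD| = 9.8513
circle(B,8.00) ∩ circle(D,7.00): a=5.6870, h=5.6266
  candidates: C₊=(5.0821,3.7389) cross=55.429; C₋=(9.1533,-6.7520) cross=-55.429
  mode - wants cross < 0 → take C=(9.1533,-6.7520) (cross=-55.429)
ex = (C−B)/|BC| = (0.9172,-0.3985); ey = (0.3985,0.9172)
P = B + 1.83·ex + 0.96·ey = (3.8769,-3.4128)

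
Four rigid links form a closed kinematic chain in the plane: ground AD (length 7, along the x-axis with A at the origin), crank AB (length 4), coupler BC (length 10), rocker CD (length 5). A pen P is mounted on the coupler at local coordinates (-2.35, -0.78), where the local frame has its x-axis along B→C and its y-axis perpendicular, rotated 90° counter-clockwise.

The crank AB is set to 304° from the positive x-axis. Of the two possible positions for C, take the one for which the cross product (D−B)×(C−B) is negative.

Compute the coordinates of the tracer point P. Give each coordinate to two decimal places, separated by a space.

0.15 -4.65

A=(0,0), D=(7.00,0)
B = A + 4.00·(cos304°, sin304°) = (2.2368, -3.3162)
|BD| = 5.8039
circle(B,10.00) ∩ circle(D,5.00): a=9.3631, h=3.5117
  candidates: C₊=(7.9146,4.9156) cross=20.381; C₋=(11.9275,-0.8484) cross=-20.381
  mode - wants cross < 0 → take C=(11.9275,-0.8484) (cross=-20.381)
ex = (C−B)/|BC| = (0.9691,0.2468); ey = (-0.2468,0.9691)
P = B + -2.35·ex + -0.78·ey = (0.1519,-4.6520)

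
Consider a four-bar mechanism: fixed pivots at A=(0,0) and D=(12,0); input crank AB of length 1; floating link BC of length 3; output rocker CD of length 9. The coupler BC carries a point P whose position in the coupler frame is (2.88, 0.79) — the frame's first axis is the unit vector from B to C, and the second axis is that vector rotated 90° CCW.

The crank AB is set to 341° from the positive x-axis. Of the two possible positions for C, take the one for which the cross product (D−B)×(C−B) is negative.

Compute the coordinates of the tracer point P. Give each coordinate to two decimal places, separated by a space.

A=(0,0), D=(12.00,0)
B = A + 1.00·(cos341°, sin341°) = (0.9455, -0.3256)
|BD| = 11.0593
circle(B,3.00) ∩ circle(D,9.00): a=2.2745, h=1.9562
  candidates: C₊=(3.1614,1.6968) cross=21.635; C₋=(3.2766,-2.2140) cross=-21.635
  mode - wants cross < 0 → take C=(3.2766,-2.2140) (cross=-21.635)
ex = (C−B)/|BC| = (0.7770,-0.6295); ey = (0.6295,0.7770)
P = B + 2.88·ex + 0.79·ey = (3.6806,-1.5246)

3.68 -1.52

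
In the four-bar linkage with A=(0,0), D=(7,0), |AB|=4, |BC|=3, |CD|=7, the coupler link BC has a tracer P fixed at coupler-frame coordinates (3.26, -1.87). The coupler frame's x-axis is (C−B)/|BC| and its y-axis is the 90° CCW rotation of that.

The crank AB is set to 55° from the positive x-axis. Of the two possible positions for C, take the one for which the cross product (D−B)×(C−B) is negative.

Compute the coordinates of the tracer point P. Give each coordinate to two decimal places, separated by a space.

A=(0,0), D=(7.00,0)
B = A + 4.00·(cos55°, sin55°) = (2.2943, 3.2766)
|BD| = 5.7341
circle(B,3.00) ∩ circle(D,7.00): a=-0.6209, h=2.9350
  candidates: C₊=(3.4619,6.0400) cross=16.830; C₋=(0.1076,1.2227) cross=-16.830
  mode - wants cross < 0 → take C=(0.1076,1.2227) (cross=-16.830)
ex = (C−B)/|BC| = (-0.7289,-0.6846); ey = (0.6846,-0.7289)
P = B + 3.26·ex + -1.87·ey = (-1.3621,2.4078)

-1.36 2.41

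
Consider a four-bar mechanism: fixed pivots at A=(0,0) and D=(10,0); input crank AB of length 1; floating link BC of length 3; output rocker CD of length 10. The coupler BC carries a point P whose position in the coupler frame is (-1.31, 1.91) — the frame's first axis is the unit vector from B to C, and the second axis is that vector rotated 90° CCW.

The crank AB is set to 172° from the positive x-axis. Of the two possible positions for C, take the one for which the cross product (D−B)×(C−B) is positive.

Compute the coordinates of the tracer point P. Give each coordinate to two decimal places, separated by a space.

-3.29 -0.14

A=(0,0), D=(10.00,0)
B = A + 1.00·(cos172°, sin172°) = (-0.9903, 0.1392)
|BD| = 10.9911
circle(B,3.00) ∩ circle(D,10.00): a=1.3559, h=2.6761
  candidates: C₊=(0.3994,2.7979) cross=29.414; C₋=(0.3316,-2.5539) cross=-29.414
  mode + wants cross > 0 → take C=(0.3994,2.7979) (cross=29.414)
ex = (C−B)/|BC| = (0.4632,0.8862); ey = (-0.8862,0.4632)
P = B + -1.31·ex + 1.91·ey = (-3.2898,-0.1371)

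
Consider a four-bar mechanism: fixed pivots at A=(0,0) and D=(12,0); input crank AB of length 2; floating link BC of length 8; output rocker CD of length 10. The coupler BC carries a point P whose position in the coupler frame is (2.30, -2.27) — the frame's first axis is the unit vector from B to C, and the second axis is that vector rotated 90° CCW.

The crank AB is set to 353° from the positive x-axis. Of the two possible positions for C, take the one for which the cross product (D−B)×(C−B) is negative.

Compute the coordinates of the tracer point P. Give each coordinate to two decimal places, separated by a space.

A=(0,0), D=(12.00,0)
B = A + 2.00·(cos353°, sin353°) = (1.9851, -0.2437)
|BD| = 10.0179
circle(B,8.00) ∩ circle(D,10.00): a=3.2121, h=7.3268
  candidates: C₊=(5.0180,7.1591) cross=73.399; C₋=(5.3746,-7.4902) cross=-73.399
  mode - wants cross < 0 → take C=(5.3746,-7.4902) (cross=-73.399)
ex = (C−B)/|BC| = (0.4237,-0.9058); ey = (0.9058,0.4237)
P = B + 2.30·ex + -2.27·ey = (0.9034,-3.2889)

0.90 -3.29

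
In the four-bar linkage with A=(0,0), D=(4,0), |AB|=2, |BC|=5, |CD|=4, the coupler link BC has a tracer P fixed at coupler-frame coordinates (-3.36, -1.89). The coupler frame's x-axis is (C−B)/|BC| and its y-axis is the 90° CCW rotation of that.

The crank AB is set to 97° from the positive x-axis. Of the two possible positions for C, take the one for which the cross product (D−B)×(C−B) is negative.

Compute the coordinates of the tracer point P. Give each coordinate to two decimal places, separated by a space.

A=(0,0), D=(4.00,0)
B = A + 2.00·(cos97°, sin97°) = (-0.2437, 1.9851)
|BD| = 4.6851
circle(B,5.00) ∩ circle(D,4.00): a=3.3030, h=3.7537
  candidates: C₊=(4.3386,3.9856) cross=17.586; C₋=(1.1577,-2.8145) cross=-17.586
  mode - wants cross < 0 → take C=(1.1577,-2.8145) (cross=-17.586)
ex = (C−B)/|BC| = (0.2803,-0.9599); ey = (0.9599,0.2803)
P = B + -3.36·ex + -1.89·ey = (-2.9997,4.6807)

-3.00 4.68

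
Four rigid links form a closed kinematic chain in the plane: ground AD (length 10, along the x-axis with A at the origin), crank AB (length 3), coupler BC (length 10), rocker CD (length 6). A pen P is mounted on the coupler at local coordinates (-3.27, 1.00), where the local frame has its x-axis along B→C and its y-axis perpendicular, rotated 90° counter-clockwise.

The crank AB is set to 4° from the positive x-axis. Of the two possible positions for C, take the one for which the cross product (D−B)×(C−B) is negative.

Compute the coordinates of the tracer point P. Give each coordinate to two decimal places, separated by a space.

A=(0,0), D=(10.00,0)
B = A + 3.00·(cos4°, sin4°) = (2.9927, 0.2093)
|BD| = 7.0104
circle(B,10.00) ∩ circle(D,6.00): a=8.0698, h=5.9057
  candidates: C₊=(11.2352,5.8715) cross=41.402; C₋=(10.8826,-5.9347) cross=-41.402
  mode - wants cross < 0 → take C=(10.8826,-5.9347) (cross=-41.402)
ex = (C−B)/|BC| = (0.7890,-0.6144); ey = (0.6144,0.7890)
P = B + -3.27·ex + 1.00·ey = (1.0271,3.0074)

1.03 3.01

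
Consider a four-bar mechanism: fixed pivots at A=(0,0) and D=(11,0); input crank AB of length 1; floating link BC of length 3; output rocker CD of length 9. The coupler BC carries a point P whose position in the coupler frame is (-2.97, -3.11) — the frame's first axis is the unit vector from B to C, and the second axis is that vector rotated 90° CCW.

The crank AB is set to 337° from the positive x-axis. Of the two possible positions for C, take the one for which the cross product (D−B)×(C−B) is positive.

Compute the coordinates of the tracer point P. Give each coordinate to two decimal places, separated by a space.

A=(0,0), D=(11.00,0)
B = A + 1.00·(cos337°, sin337°) = (0.9205, -0.3907)
|BD| = 10.0871
circle(B,3.00) ∩ circle(D,9.00): a=1.4746, h=2.6126
  candidates: C₊=(2.2928,2.2770) cross=26.353; C₋=(2.4952,-2.9442) cross=-26.353
  mode + wants cross > 0 → take C=(2.2928,2.2770) (cross=26.353)
ex = (C−B)/|BC| = (0.4574,0.8892); ey = (-0.8892,0.4574)
P = B + -2.97·ex + -3.11·ey = (2.3275,-4.4544)

2.33 -4.45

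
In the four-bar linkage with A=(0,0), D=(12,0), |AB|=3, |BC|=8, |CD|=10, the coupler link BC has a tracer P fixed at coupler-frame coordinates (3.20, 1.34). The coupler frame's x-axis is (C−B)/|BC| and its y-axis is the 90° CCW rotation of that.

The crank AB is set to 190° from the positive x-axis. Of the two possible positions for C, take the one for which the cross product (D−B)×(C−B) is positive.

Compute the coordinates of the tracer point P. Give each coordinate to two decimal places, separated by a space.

-1.38 2.57

A=(0,0), D=(12.00,0)
B = A + 3.00·(cos190°, sin190°) = (-2.9544, -0.5209)
|BD| = 14.9635
circle(B,8.00) ∩ circle(D,10.00): a=6.2788, h=4.9575
  candidates: C₊=(3.1480,4.6521) cross=74.181; C₋=(3.4932,-5.2568) cross=-74.181
  mode + wants cross > 0 → take C=(3.1480,4.6521) (cross=74.181)
ex = (C−B)/|BC| = (0.7628,0.6466); ey = (-0.6466,0.7628)
P = B + 3.20·ex + 1.34·ey = (-1.3799,2.5704)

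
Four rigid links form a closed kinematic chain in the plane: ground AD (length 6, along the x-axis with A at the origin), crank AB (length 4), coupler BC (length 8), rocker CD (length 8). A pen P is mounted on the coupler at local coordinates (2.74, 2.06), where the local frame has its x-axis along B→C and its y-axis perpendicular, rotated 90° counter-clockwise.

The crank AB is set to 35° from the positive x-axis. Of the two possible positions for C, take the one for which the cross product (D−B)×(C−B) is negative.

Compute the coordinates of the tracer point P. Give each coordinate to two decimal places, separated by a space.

3.85 -1.08

A=(0,0), D=(6.00,0)
B = A + 4.00·(cos35°, sin35°) = (3.2766, 2.2943)
|BD| = 3.5610
circle(B,8.00) ∩ circle(D,8.00): a=1.7805, h=7.7993
  candidates: C₊=(9.6633,7.1120) cross=27.773; C₋=(-0.3867,-4.8177) cross=-27.773
  mode - wants cross < 0 → take C=(-0.3867,-4.8177) (cross=-27.773)
ex = (C−B)/|BC| = (-0.4579,-0.8890); ey = (0.8890,-0.4579)
P = B + 2.74·ex + 2.06·ey = (3.8533,-1.0848)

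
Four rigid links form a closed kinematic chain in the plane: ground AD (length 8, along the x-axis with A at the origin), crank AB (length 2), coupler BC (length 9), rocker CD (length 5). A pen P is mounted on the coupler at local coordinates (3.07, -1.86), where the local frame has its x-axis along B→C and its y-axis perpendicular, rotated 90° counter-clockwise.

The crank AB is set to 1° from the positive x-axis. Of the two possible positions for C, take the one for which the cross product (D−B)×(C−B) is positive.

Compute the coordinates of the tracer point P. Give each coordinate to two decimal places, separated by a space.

5.59 0.04

A=(0,0), D=(8.00,0)
B = A + 2.00·(cos1°, sin1°) = (1.9997, 0.0349)
|BD| = 6.0004
circle(B,9.00) ∩ circle(D,5.00): a=7.6666, h=4.7142
  candidates: C₊=(9.6935,4.7045) cross=28.287; C₋=(9.6387,-4.7238) cross=-28.287
  mode + wants cross > 0 → take C=(9.6935,4.7045) (cross=28.287)
ex = (C−B)/|BC| = (0.8549,0.5188); ey = (-0.5188,0.8549)
P = B + 3.07·ex + -1.86·ey = (5.5892,0.0377)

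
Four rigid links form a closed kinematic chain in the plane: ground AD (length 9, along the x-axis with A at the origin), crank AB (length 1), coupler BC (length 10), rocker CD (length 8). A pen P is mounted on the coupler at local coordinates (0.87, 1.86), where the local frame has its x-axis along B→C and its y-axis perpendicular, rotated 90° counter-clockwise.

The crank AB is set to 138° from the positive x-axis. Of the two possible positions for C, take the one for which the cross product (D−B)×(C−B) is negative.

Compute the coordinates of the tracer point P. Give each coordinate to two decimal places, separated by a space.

1.26 1.14

A=(0,0), D=(9.00,0)
B = A + 1.00·(cos138°, sin138°) = (-0.7431, 0.6691)
|BD| = 9.7661
circle(B,10.00) ∩ circle(D,8.00): a=6.7262, h=7.3999
  candidates: C₊=(6.4742,7.5908) cross=72.268; C₋=(5.4602,-7.1742) cross=-72.268
  mode - wants cross < 0 → take C=(5.4602,-7.1742) (cross=-72.268)
ex = (C−B)/|BC| = (0.6203,-0.7843); ey = (0.7843,0.6203)
P = B + 0.87·ex + 1.86·ey = (1.2554,1.1406)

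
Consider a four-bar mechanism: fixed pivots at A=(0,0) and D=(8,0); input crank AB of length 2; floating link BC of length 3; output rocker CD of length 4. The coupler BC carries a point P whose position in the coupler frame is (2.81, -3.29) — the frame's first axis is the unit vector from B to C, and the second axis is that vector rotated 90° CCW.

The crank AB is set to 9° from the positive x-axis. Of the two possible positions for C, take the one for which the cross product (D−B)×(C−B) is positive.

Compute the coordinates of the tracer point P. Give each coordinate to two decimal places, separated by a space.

6.12 -0.94

A=(0,0), D=(8.00,0)
B = A + 2.00·(cos9°, sin9°) = (1.9754, 0.3129)
|BD| = 6.0327
circle(B,3.00) ∩ circle(D,4.00): a=2.4362, h=1.7507
  candidates: C₊=(4.4991,1.9349) cross=10.561; C₋=(4.3175,-1.5618) cross=-10.561
  mode + wants cross > 0 → take C=(4.4991,1.9349) (cross=10.561)
ex = (C−B)/|BC| = (0.8412,0.5407); ey = (-0.5407,0.8412)
P = B + 2.81·ex + -3.29·ey = (6.1180,-0.9355)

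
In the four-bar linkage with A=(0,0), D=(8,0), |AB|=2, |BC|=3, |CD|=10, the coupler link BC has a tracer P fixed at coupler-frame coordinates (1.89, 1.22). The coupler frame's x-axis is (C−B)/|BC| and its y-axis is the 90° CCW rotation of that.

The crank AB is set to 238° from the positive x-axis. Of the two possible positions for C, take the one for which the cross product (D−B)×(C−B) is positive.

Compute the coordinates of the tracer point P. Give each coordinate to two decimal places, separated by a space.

A=(0,0), D=(8.00,0)
B = A + 2.00·(cos238°, sin238°) = (-1.0598, -1.6961)
|BD| = 9.2172
circle(B,3.00) ∩ circle(D,10.00): a=-0.3278, h=2.9820
  candidates: C₊=(-1.9308,1.1747) cross=27.486; C₋=(-0.8333,-4.6875) cross=-27.486
  mode + wants cross > 0 → take C=(-1.9308,1.1747) (cross=27.486)
ex = (C−B)/|BC| = (-0.2903,0.9569); ey = (-0.9569,-0.2903)
P = B + 1.89·ex + 1.22·ey = (-2.7760,-0.2417)

-2.78 -0.24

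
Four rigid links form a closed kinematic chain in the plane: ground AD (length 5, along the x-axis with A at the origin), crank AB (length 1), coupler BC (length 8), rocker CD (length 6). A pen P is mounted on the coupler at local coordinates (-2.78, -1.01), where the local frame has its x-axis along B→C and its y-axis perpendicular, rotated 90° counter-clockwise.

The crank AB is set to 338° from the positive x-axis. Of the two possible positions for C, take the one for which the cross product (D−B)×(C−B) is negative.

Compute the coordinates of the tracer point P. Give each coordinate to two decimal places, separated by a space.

A=(0,0), D=(5.00,0)
B = A + 1.00·(cos338°, sin338°) = (0.9272, -0.3746)
|BD| = 4.0900
circle(B,8.00) ∩ circle(D,6.00): a=5.4680, h=5.8396
  candidates: C₊=(5.8373,5.9413) cross=23.884; C₋=(6.9070,-5.6889) cross=-23.884
  mode - wants cross < 0 → take C=(6.9070,-5.6889) (cross=-23.884)
ex = (C−B)/|BC| = (0.7475,-0.6643); ey = (0.6643,0.7475)
P = B + -2.78·ex + -1.01·ey = (-1.8217,0.7171)

-1.82 0.72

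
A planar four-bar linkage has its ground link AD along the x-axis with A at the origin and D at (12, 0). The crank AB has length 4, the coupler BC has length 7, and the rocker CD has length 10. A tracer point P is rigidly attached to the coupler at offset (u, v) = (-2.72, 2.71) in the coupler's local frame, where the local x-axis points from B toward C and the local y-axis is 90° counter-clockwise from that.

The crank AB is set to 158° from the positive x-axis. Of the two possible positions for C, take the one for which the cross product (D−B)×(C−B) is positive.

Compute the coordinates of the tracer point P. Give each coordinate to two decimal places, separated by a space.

-7.22 3.06

A=(0,0), D=(12.00,0)
B = A + 4.00·(cos158°, sin158°) = (-3.7087, 1.4984)
|BD| = 15.7800
circle(B,7.00) ∩ circle(D,10.00): a=6.2741, h=3.1042
  candidates: C₊=(2.8317,3.9929) cross=48.985; C₋=(2.2422,-2.1875) cross=-48.985
  mode + wants cross > 0 → take C=(2.8317,3.9929) (cross=48.985)
ex = (C−B)/|BC| = (0.9344,0.3563); ey = (-0.3563,0.9344)
P = B + -2.72·ex + 2.71·ey = (-7.2159,3.0613)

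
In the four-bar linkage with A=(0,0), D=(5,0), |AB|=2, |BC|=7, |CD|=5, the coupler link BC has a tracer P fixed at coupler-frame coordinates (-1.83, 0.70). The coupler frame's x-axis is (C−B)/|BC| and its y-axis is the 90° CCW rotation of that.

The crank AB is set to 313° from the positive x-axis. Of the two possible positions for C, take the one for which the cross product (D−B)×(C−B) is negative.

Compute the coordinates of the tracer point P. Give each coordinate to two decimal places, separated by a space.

A=(0,0), D=(5.00,0)
B = A + 2.00·(cos313°, sin313°) = (1.3640, -1.4627)
|BD| = 3.9192
circle(B,7.00) ∩ circle(D,5.00): a=5.0215, h=4.8770
  candidates: C₊=(4.2024,4.9360) cross=19.114; C₋=(7.8428,-4.1132) cross=-19.114
  mode - wants cross < 0 → take C=(7.8428,-4.1132) (cross=-19.114)
ex = (C−B)/|BC| = (0.9255,-0.3786); ey = (0.3786,0.9255)
P = B + -1.83·ex + 0.70·ey = (-0.0647,-0.1219)

-0.06 -0.12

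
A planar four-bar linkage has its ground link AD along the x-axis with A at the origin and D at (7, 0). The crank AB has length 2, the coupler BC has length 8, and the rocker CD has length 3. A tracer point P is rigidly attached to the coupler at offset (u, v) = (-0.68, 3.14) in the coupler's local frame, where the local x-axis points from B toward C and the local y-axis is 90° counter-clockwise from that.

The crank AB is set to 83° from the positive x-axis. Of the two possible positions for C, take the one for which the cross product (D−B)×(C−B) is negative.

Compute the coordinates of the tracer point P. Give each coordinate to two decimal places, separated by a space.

1.65 4.87

A=(0,0), D=(7.00,0)
B = A + 2.00·(cos83°, sin83°) = (0.2437, 1.9851)
|BD| = 7.0419
circle(B,8.00) ∩ circle(D,3.00): a=7.4261, h=2.9753
  candidates: C₊=(8.2074,2.7463) cross=20.952; C₋=(6.5300,-2.9630) cross=-20.952
  mode - wants cross < 0 → take C=(6.5300,-2.9630) (cross=-20.952)
ex = (C−B)/|BC| = (0.7858,-0.6185); ey = (0.6185,0.7858)
P = B + -0.68·ex + 3.14·ey = (1.6515,4.8730)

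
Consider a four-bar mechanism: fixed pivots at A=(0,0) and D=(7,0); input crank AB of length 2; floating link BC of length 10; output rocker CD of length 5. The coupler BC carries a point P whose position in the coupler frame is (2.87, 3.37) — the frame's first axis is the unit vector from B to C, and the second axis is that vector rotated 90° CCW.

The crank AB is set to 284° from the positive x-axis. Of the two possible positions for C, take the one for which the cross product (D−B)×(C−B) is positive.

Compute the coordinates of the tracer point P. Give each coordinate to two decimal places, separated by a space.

A=(0,0), D=(7.00,0)
B = A + 2.00·(cos284°, sin284°) = (0.4838, -1.9406)
|BD| = 6.7990
circle(B,10.00) ∩ circle(D,5.00): a=8.9150, h=4.5302
  candidates: C₊=(7.7350,4.9457) cross=30.801; C₋=(10.3210,-3.7377) cross=-30.801
  mode + wants cross > 0 → take C=(7.7350,4.9457) (cross=30.801)
ex = (C−B)/|BC| = (0.7251,0.6886); ey = (-0.6886,0.7251)
P = B + 2.87·ex + 3.37·ey = (0.2443,2.4794)

0.24 2.48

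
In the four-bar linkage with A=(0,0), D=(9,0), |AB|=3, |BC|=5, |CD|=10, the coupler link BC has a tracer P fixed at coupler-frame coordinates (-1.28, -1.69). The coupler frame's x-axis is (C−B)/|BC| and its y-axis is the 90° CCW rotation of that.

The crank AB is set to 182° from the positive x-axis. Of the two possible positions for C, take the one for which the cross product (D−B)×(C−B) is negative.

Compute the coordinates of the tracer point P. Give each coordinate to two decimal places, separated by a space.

A=(0,0), D=(9.00,0)
B = A + 3.00·(cos182°, sin182°) = (-2.9982, -0.1047)
|BD| = 11.9986
circle(B,5.00) ∩ circle(D,10.00): a=2.8740, h=4.0915
  candidates: C₊=(-0.1600,4.0117) cross=49.092; C₋=(-0.0886,-4.1710) cross=-49.092
  mode - wants cross < 0 → take C=(-0.0886,-4.1710) (cross=-49.092)
ex = (C−B)/|BC| = (0.5819,-0.8133); ey = (0.8133,0.5819)
P = B + -1.28·ex + -1.69·ey = (-5.1174,-0.0472)

-5.12 -0.05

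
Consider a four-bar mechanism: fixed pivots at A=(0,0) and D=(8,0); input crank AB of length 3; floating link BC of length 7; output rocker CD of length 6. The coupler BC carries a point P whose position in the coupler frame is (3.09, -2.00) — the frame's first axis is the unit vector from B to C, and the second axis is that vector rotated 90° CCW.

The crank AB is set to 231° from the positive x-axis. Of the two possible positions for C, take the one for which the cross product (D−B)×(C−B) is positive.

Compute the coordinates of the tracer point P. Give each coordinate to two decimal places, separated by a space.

1.66 -1.34

A=(0,0), D=(8.00,0)
B = A + 3.00·(cos231°, sin231°) = (-1.8880, -2.3314)
|BD| = 10.1591
circle(B,7.00) ∩ circle(D,6.00): a=5.7194, h=4.0359
  candidates: C₊=(2.7525,2.9093) cross=41.001; C₋=(4.6050,-4.9471) cross=-41.001
  mode + wants cross > 0 → take C=(2.7525,2.9093) (cross=41.001)
ex = (C−B)/|BC| = (0.6629,0.7487); ey = (-0.7487,0.6629)
P = B + 3.09·ex + -2.00·ey = (1.6579,-1.3439)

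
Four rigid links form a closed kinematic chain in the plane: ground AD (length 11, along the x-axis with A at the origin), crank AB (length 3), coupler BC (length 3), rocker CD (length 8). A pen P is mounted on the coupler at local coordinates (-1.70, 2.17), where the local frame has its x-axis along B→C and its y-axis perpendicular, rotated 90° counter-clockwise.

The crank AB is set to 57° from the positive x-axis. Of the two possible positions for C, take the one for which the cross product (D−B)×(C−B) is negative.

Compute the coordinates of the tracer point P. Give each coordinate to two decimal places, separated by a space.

A=(0,0), D=(11.00,0)
B = A + 3.00·(cos57°, sin57°) = (1.6339, 2.5160)
|BD| = 9.6981
circle(B,3.00) ∩ circle(D,8.00): a=2.0135, h=2.2239
  candidates: C₊=(4.1554,4.1415) cross=21.568; C₋=(3.0015,-0.1541) cross=-21.568
  mode - wants cross < 0 → take C=(3.0015,-0.1541) (cross=-21.568)
ex = (C−B)/|BC| = (0.4559,-0.8901); ey = (0.8901,0.4559)
P = B + -1.70·ex + 2.17·ey = (2.7904,5.0183)

2.79 5.02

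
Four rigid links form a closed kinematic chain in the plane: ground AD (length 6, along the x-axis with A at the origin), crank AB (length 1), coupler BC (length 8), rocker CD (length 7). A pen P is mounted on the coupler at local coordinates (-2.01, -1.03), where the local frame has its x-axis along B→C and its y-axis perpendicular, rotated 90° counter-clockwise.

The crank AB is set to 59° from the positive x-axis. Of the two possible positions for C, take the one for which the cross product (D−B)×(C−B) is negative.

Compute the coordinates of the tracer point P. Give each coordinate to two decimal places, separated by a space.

-1.20 2.33

A=(0,0), D=(6.00,0)
B = A + 1.00·(cos59°, sin59°) = (0.5150, 0.8572)
|BD| = 5.5515
circle(B,8.00) ∩ circle(D,7.00): a=4.1267, h=6.8535
  candidates: C₊=(5.6505,6.9913) cross=38.047; C₋=(3.5341,-6.5513) cross=-38.047
  mode - wants cross < 0 → take C=(3.5341,-6.5513) (cross=-38.047)
ex = (C−B)/|BC| = (0.3774,-0.9261); ey = (0.9261,0.3774)
P = B + -2.01·ex + -1.03·ey = (-1.1973,2.3298)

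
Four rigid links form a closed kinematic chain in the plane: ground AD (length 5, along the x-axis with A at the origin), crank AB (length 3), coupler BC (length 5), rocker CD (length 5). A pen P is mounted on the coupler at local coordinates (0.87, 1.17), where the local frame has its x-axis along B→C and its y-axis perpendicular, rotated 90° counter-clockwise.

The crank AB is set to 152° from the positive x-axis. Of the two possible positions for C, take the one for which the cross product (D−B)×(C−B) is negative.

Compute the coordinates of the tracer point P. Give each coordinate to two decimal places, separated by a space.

A=(0,0), D=(5.00,0)
B = A + 3.00·(cos152°, sin152°) = (-2.6488, 1.4084)
|BD| = 7.7774
circle(B,5.00) ∩ circle(D,5.00): a=3.8887, h=3.1429
  candidates: C₊=(1.7447,3.7952) cross=24.444; C₋=(0.6064,-2.3867) cross=-24.444
  mode - wants cross < 0 → take C=(0.6064,-2.3867) (cross=-24.444)
ex = (C−B)/|BC| = (0.6511,-0.7590); ey = (0.7590,0.6511)
P = B + 0.87·ex + 1.17·ey = (-1.1944,1.5098)

-1.19 1.51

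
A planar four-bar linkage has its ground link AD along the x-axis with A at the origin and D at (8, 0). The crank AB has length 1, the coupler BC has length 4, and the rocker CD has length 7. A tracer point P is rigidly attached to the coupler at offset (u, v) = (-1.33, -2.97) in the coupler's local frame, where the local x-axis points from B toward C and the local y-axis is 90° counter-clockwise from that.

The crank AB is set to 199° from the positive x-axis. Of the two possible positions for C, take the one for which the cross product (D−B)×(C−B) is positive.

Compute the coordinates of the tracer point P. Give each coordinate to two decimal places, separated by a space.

0.52 -3.23

A=(0,0), D=(8.00,0)
B = A + 1.00·(cos199°, sin199°) = (-0.9455, -0.3256)
|BD| = 8.9514
circle(B,4.00) ∩ circle(D,7.00): a=2.6324, h=3.0117
  candidates: C₊=(1.5756,2.7799) cross=26.959; C₋=(1.7947,-3.2395) cross=-26.959
  mode + wants cross > 0 → take C=(1.5756,2.7799) (cross=26.959)
ex = (C−B)/|BC| = (0.6303,0.7764); ey = (-0.7764,0.6303)
P = B + -1.33·ex + -2.97·ey = (0.5220,-3.2301)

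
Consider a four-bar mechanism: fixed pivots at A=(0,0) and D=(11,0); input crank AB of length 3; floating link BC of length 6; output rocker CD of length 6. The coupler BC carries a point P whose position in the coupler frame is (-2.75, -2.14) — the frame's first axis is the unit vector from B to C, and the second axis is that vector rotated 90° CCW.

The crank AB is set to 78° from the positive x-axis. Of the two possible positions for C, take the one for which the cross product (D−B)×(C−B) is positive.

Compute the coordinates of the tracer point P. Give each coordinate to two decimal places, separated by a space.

A=(0,0), D=(11.00,0)
B = A + 3.00·(cos78°, sin78°) = (0.6237, 2.9344)
|BD| = 10.7832
circle(B,6.00) ∩ circle(D,6.00): a=5.3916, h=2.6326
  candidates: C₊=(6.5283,4.0005) cross=28.388; C₋=(5.0955,-1.0660) cross=-28.388
  mode + wants cross > 0 → take C=(6.5283,4.0005) (cross=28.388)
ex = (C−B)/|BC| = (0.9841,0.1777); ey = (-0.1777,0.9841)
P = B + -2.75·ex + -2.14·ey = (-1.7023,0.3399)

-1.70 0.34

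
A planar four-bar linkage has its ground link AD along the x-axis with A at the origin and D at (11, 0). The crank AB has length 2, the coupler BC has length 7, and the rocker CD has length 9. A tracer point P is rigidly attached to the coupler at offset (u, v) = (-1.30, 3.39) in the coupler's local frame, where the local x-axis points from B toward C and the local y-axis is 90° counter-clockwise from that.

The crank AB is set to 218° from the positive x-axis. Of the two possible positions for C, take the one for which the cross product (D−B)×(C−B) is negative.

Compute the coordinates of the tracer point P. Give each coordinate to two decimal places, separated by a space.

-0.50 2.24

A=(0,0), D=(11.00,0)
B = A + 2.00·(cos218°, sin218°) = (-1.5760, -1.2313)
|BD| = 12.6362
circle(B,7.00) ∩ circle(D,9.00): a=5.0519, h=4.8455
  candidates: C₊=(2.9796,4.0834) cross=61.228; C₋=(3.9240,-5.5615) cross=-61.228
  mode - wants cross < 0 → take C=(3.9240,-5.5615) (cross=-61.228)
ex = (C−B)/|BC| = (0.7857,-0.6186); ey = (0.6186,0.7857)
P = B + -1.30·ex + 3.39·ey = (-0.5004,2.2364)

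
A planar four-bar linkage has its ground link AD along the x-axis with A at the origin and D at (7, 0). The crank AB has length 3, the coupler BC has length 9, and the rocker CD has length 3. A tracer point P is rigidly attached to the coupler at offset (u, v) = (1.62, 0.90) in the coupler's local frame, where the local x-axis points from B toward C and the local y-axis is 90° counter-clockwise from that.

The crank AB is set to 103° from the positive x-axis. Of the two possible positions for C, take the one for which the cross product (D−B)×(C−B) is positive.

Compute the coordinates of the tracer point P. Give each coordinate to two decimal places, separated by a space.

A=(0,0), D=(7.00,0)
B = A + 3.00·(cos103°, sin103°) = (-0.6749, 2.9231)
|BD| = 8.2127
circle(B,9.00) ∩ circle(D,3.00): a=8.4898, h=2.9872
  candidates: C₊=(8.3222,2.6929) cross=24.533; C₋=(6.1958,-2.8902) cross=-24.533
  mode + wants cross > 0 → take C=(8.3222,2.6929) (cross=24.533)
ex = (C−B)/|BC| = (0.9997,-0.0256); ey = (0.0256,0.9997)
P = B + 1.62·ex + 0.90·ey = (0.9676,3.7814)

0.97 3.78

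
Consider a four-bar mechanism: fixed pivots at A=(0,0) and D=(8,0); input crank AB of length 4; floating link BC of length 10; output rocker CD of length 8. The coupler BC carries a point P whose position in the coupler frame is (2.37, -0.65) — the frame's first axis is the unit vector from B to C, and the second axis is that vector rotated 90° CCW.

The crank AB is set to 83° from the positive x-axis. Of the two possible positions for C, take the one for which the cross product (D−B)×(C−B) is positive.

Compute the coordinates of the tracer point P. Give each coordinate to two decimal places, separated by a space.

A=(0,0), D=(8.00,0)
B = A + 4.00·(cos83°, sin83°) = (0.4875, 3.9702)
|BD| = 8.4971
circle(B,10.00) ∩ circle(D,8.00): a=6.3669, h=7.7112
  candidates: C₊=(9.7196,7.8130) cross=65.523; C₋=(2.5137,-5.8224) cross=-65.523
  mode + wants cross > 0 → take C=(9.7196,7.8130) (cross=65.523)
ex = (C−B)/|BC| = (0.9232,0.3843); ey = (-0.3843,0.9232)
P = B + 2.37·ex + -0.65·ey = (2.9253,4.2808)

2.93 4.28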